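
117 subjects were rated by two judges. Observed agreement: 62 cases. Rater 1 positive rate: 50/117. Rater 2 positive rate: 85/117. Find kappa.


P_o = 62/117 = 0.529915
P_e = (50*85 + 67*32) / 13689 = 0.46709
kappa = (P_o - P_e) / (1 - P_e)
kappa = (0.529915 - 0.46709) / (1 - 0.46709)
kappa = 0.1179

0.1179


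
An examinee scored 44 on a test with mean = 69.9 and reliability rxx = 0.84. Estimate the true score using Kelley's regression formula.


T_est = rxx * X + (1 - rxx) * mean
T_est = 0.84 * 44 + 0.16 * 69.9
T_est = 36.96 + 11.184
T_est = 48.144

48.144


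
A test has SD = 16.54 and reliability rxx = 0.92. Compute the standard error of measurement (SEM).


SEM = SD * sqrt(1 - rxx)
SEM = 16.54 * sqrt(1 - 0.92)
SEM = 16.54 * sqrt(0.08) = 16.54 * 0.282843
SEM = 4.6782

4.6782


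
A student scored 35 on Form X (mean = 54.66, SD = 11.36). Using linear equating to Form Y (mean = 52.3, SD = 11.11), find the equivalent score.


slope = SD_Y / SD_X = 11.11 / 11.36 ~ 0.978
intercept = mean_Y - slope * mean_X = 52.3 - (11.11 / 11.36) * 54.66 ~ -1.1571
Y = slope * X + intercept. To avoid rounding drift from the rounded slope/intercept, evaluate the equivalent form Y = mean_Y + SD_Y * (X - mean_X) / SD_X at full precision:
Y = 52.3 + 11.11 * (35 - 54.66) / 11.36
Y = 52.3 - 11.11 * 19.66 / 11.36
Y = 52.3 - 218.4226 / 11.36
Y = 52.3 - 19.2273
Y = 33.0727

33.0727


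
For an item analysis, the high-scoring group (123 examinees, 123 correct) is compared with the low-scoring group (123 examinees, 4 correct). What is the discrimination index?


p_upper = 123/123 = 1.0
p_lower = 4/123 = 0.0325
D = 1.0 - 0.0325 = 0.9675

0.9675


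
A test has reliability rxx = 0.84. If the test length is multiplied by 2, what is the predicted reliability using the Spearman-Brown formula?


r_new = (n * rxx) / (1 + (n-1) * rxx)
r_new = (2 * 0.84) / (1 + 1 * 0.84)
r_new = 1.68 / 1.84
r_new = 0.913

0.913


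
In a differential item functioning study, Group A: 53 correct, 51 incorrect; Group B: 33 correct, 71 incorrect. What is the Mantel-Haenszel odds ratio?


Odds_A = 53/51 = 1.0392
Odds_B = 33/71 = 0.4648
OR = Odds_A / Odds_B = 1.0392 / 0.4648
Exactly, OR = (53 * 71) / (51 * 33) = 3763 / 1683
OR = 2.2359

2.2359


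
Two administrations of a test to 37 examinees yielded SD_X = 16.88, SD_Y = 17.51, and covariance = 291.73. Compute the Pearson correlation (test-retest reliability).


r = cov(X,Y) / (SD_X * SD_Y)
r = 291.73 / (16.88 * 17.51)
r = 291.73 / 295.5688
r = 0.987

0.987


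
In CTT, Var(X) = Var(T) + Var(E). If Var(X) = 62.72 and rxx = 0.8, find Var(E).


var_true = rxx * var_obs = 0.8 * 62.72 = 50.176
var_error = var_obs - var_true
var_error = 62.72 - 50.176
var_error = 12.544

12.544


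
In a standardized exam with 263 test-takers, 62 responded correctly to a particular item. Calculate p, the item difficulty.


Item difficulty p = number correct / total examinees
p = 62 / 263
p = 0.2357

0.2357


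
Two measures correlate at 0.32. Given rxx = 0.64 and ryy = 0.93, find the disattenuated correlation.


r_corrected = rxy / sqrt(rxx * ryy)
= 0.32 / sqrt(0.64 * 0.93)
= 0.32 / sqrt(0.5952)
= 0.32 / 0.771492
r_corrected = 0.4148

0.4148


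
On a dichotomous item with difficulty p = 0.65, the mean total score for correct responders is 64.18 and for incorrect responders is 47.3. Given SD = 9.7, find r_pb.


q = 1 - p = 0.35
rpb = ((M1 - M0) / SD) * sqrt(p * q)
rpb = ((64.18 - 47.3) / 9.7) * sqrt(0.65 * 0.35)
rpb = 0.83

0.83


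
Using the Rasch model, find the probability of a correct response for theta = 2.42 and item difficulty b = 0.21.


theta - b = 2.42 - 0.21 = 2.21
exp(-(theta - b)) = exp(-2.21) = 0.1097
P = 1 / (1 + 0.1097)
P = 0.9011

0.9011


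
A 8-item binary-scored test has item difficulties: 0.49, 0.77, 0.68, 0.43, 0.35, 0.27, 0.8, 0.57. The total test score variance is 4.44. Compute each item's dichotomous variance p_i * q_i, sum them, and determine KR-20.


For each item, compute p_i * q_i:
  Item 1: 0.49 * 0.51 = 0.2499
  Item 2: 0.77 * 0.23 = 0.1771
  Item 3: 0.68 * 0.32 = 0.2176
  Item 4: 0.43 * 0.57 = 0.2451
  Item 5: 0.35 * 0.65 = 0.2275
  Item 6: 0.27 * 0.73 = 0.1971
  Item 7: 0.8 * 0.2 = 0.16
  Item 8: 0.57 * 0.43 = 0.2451
Sum(p_i * q_i) = 0.2499 + 0.1771 + 0.2176 + 0.2451 + 0.2275 + 0.1971 + 0.16 + 0.2451 = 1.7194
KR-20 = (k/(k-1)) * (1 - Sum(p_i*q_i) / Var_total)
= (8/7) * (1 - 1.7194/4.44)
= 1.1429 * 0.6127
KR-20 = 0.7003

0.7003


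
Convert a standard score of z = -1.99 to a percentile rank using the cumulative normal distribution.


CDF(z) = 0.5 * (1 + erf(z/sqrt(2)))
erf(-1.4071) = -0.9534
CDF = 0.0233
Percentile rank = 0.0233 * 100 = 2.33

2.33


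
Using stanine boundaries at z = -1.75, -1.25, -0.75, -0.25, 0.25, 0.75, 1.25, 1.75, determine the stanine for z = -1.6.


Stanine boundaries: [-1.75, -1.25, -0.75, -0.25, 0.25, 0.75, 1.25, 1.75]
z = -1.6
Check each boundary:
  z >= -1.75 -> could be stanine 2
  z < -1.25
  z < -0.75
  z < -0.25
  z < 0.25
  z < 0.75
  z < 1.25
  z < 1.75
Highest qualifying boundary gives stanine = 2

2


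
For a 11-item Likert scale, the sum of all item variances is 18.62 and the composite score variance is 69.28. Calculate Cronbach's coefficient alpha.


alpha = (k/(k-1)) * (1 - sum(si^2)/s_total^2)
= (11/10) * (1 - 18.62/69.28)
alpha = 0.8044

0.8044


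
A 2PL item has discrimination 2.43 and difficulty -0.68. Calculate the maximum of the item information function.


For 2PL, max info at theta = b = -0.68
I_max = a^2 / 4 = 2.43^2 / 4
= 5.9049 / 4
I_max = 1.4762

1.4762


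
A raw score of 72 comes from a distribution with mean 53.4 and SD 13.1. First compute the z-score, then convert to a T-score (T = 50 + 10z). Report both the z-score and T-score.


z = (X - mean) / SD = (72 - 53.4) / 13.1
z = 18.6 / 13.1
z = 1.4198
T-score = T = 50 + 10z
Carry z at full precision (z = 18.6 / 13.1) into the conversion:
T-score = 50 + 10 * (18.6 / 13.1) = 50 + 186 / 13.1
T-score = 50 + 14.1985
T-score = 64.1985

64.1985


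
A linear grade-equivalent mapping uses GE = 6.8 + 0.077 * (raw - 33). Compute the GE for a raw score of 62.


raw - median = 62 - 33 = 29
slope * diff = 0.077 * 29 = 2.233
GE = 6.8 + 2.233
GE = 9.033

9.033


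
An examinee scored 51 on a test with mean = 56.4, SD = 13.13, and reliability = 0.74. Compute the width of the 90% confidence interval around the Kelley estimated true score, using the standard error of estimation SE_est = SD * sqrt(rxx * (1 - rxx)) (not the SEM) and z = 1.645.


True score estimate = 0.74*51 + 0.26*56.4 = 52.404
SE_est = SD * sqrt(rxx * (1 - rxx)) = 13.13 * sqrt(0.74 * 0.26) = 13.13 * sqrt(0.1924) = 5.759268
CI = T_est +/- z * SE_est, so width = 2 * z * SE_est = 2 * 1.645 * 5.759268
Width = 18.948

18.948


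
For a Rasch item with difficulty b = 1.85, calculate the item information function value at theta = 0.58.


P = 1/(1+exp(-(0.58-1.85))) = 0.2193
I = P*(1-P) = 0.2193 * 0.7807
I = 0.1712

0.1712


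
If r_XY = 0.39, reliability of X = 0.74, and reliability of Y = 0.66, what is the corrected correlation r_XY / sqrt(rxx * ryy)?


r_corrected = rxy / sqrt(rxx * ryy)
= 0.39 / sqrt(0.74 * 0.66)
= 0.39 / sqrt(0.4884)
= 0.39 / 0.698856
r_corrected = 0.5581

0.5581


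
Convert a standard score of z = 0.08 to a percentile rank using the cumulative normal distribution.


CDF(z) = 0.5 * (1 + erf(z/sqrt(2)))
erf(0.0566) = 0.0638
CDF = 0.5319
Percentile rank = 0.5319 * 100 = 53.19

53.19


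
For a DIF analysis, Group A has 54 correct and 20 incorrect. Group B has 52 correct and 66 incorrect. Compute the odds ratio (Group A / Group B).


Odds_A = 54/20 = 2.7
Odds_B = 52/66 = 0.7879
OR = Odds_A / Odds_B = 2.7 / 0.7879
Exactly, OR = (54 * 66) / (20 * 52) = 3564 / 1040
OR = 3.4269

3.4269


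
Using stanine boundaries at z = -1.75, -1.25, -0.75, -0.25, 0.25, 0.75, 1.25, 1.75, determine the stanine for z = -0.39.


Stanine boundaries: [-1.75, -1.25, -0.75, -0.25, 0.25, 0.75, 1.25, 1.75]
z = -0.39
Check each boundary:
  z >= -1.75 -> could be stanine 2
  z >= -1.25 -> could be stanine 3
  z >= -0.75 -> could be stanine 4
  z < -0.25
  z < 0.25
  z < 0.75
  z < 1.25
  z < 1.75
Highest qualifying boundary gives stanine = 4

4


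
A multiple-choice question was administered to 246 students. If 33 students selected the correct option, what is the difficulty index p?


Item difficulty p = number correct / total examinees
p = 33 / 246
p = 0.1341

0.1341


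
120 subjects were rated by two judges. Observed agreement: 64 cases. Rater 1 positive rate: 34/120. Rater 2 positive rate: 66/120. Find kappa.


P_o = 64/120 = 0.533333
P_e = (34*66 + 86*54) / 14400 = 0.478333
kappa = (P_o - P_e) / (1 - P_e)
kappa = (0.533333 - 0.478333) / (1 - 0.478333)
kappa = 0.1054

0.1054


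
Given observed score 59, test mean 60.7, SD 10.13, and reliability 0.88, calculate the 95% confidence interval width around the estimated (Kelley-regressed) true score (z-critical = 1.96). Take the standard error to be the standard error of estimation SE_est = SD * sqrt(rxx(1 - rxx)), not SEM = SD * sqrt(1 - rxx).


True score estimate = 0.88*59 + 0.12*60.7 = 59.204
SE_est = SD * sqrt(rxx * (1 - rxx)) = 10.13 * sqrt(0.88 * 0.12) = 10.13 * sqrt(0.1056) = 3.29186
CI = T_est +/- z * SE_est, so width = 2 * z * SE_est = 2 * 1.96 * 3.29186
Width = 12.9041

12.9041


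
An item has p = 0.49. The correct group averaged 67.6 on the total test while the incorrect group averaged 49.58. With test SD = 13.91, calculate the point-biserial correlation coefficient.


q = 1 - p = 0.51
rpb = ((M1 - M0) / SD) * sqrt(p * q)
rpb = ((67.6 - 49.58) / 13.91) * sqrt(0.49 * 0.51)
rpb = 0.6476

0.6476


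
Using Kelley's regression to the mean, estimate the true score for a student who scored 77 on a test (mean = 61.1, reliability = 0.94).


T_est = rxx * X + (1 - rxx) * mean
T_est = 0.94 * 77 + 0.06 * 61.1
T_est = 72.38 + 3.666
T_est = 76.046

76.046


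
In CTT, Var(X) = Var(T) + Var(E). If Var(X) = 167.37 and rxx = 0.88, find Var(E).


var_true = rxx * var_obs = 0.88 * 167.37 = 147.2856
var_error = var_obs - var_true
var_error = 167.37 - 147.2856
var_error = 20.0844

20.0844


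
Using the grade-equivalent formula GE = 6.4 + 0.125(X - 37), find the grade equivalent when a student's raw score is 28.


raw - median = 28 - 37 = -9
slope * diff = 0.125 * -9 = -1.125
GE = 6.4 + -1.125
GE = 5.275

5.275


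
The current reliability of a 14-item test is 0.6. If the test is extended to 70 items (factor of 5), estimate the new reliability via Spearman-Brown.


r_new = (n * rxx) / (1 + (n-1) * rxx)
r_new = (5 * 0.6) / (1 + 4 * 0.6)
r_new = 3.0 / 3.4
r_new = 0.8824

0.8824


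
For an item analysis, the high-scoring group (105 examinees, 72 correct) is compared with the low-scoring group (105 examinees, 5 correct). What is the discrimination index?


p_upper = 72/105 = 0.6857
p_lower = 5/105 = 0.0476
D = 0.6857 - 0.0476 = 0.6381

0.6381


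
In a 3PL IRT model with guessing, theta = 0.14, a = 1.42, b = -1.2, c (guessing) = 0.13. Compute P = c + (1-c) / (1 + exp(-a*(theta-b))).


logit = 1.42*(0.14 - -1.2) = 1.9028
P* = 1/(1 + exp(-1.9028)) = 0.8702
P = 0.13 + (1 - 0.13) * 0.8702
P = 0.8871

0.8871


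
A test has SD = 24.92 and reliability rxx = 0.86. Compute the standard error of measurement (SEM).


SEM = SD * sqrt(1 - rxx)
SEM = 24.92 * sqrt(1 - 0.86)
SEM = 24.92 * sqrt(0.14) = 24.92 * 0.374166
SEM = 9.3242

9.3242


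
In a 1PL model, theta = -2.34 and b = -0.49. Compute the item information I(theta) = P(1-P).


P = 1/(1+exp(-(-2.34--0.49))) = 0.1359
I = P*(1-P) = 0.1359 * 0.8641
I = 0.1174

0.1174


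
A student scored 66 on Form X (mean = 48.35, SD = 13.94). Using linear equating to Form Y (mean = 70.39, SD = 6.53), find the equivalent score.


slope = SD_Y / SD_X = 6.53 / 13.94 ~ 0.4684
intercept = mean_Y - slope * mean_X = 70.39 - (6.53 / 13.94) * 48.35 ~ 47.7411
Y = slope * X + intercept. To avoid rounding drift from the rounded slope/intercept, evaluate the equivalent form Y = mean_Y + SD_Y * (X - mean_X) / SD_X at full precision:
Y = 70.39 + 6.53 * (66 - 48.35) / 13.94
Y = 70.39 + 6.53 * 17.65 / 13.94
Y = 70.39 + 115.2545 / 13.94
Y = 70.39 + 8.2679
Y = 78.6579

78.6579


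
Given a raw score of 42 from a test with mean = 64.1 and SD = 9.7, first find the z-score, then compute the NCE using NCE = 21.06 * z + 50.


z = (X - mean) / SD = (42 - 64.1) / 9.7
z = -22.1 / 9.7
z = -2.2784
NCE = NCE = 21.06z + 50
Carry z at full precision (z = -22.1 / 9.7) into the conversion:
NCE = 21.06 * (-22.1 / 9.7) + 50 = -465.426 / 9.7 + 50
NCE = -47.9821 + 50
NCE = 2.0179

2.0179


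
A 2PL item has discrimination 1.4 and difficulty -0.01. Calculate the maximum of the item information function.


For 2PL, max info at theta = b = -0.01
I_max = a^2 / 4 = 1.4^2 / 4
= 1.96 / 4
I_max = 0.49

0.49


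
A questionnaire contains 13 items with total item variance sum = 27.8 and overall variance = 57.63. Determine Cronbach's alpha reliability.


alpha = (k/(k-1)) * (1 - sum(si^2)/s_total^2)
= (13/12) * (1 - 27.8/57.63)
alpha = 0.5607

0.5607


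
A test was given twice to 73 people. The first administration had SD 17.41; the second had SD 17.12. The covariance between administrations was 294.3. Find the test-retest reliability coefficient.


r = cov(X,Y) / (SD_X * SD_Y)
r = 294.3 / (17.41 * 17.12)
r = 294.3 / 298.0592
r = 0.9874

0.9874


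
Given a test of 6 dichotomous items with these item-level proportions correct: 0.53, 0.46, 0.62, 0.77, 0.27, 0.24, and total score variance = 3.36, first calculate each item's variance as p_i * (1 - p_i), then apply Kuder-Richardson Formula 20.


For each item, compute p_i * q_i:
  Item 1: 0.53 * 0.47 = 0.2491
  Item 2: 0.46 * 0.54 = 0.2484
  Item 3: 0.62 * 0.38 = 0.2356
  Item 4: 0.77 * 0.23 = 0.1771
  Item 5: 0.27 * 0.73 = 0.1971
  Item 6: 0.24 * 0.76 = 0.1824
Sum(p_i * q_i) = 0.2491 + 0.2484 + 0.2356 + 0.1771 + 0.1971 + 0.1824 = 1.2897
KR-20 = (k/(k-1)) * (1 - Sum(p_i*q_i) / Var_total)
= (6/5) * (1 - 1.2897/3.36)
= 1.2 * 0.6162
KR-20 = 0.7394

0.7394


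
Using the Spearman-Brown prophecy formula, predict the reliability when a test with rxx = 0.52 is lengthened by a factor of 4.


r_new = (n * rxx) / (1 + (n-1) * rxx)
r_new = (4 * 0.52) / (1 + 3 * 0.52)
r_new = 2.08 / 2.56
r_new = 0.8125

0.8125


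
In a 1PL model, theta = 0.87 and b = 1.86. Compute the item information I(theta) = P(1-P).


P = 1/(1+exp(-(0.87-1.86))) = 0.2709
I = P*(1-P) = 0.2709 * 0.7291
I = 0.1975

0.1975


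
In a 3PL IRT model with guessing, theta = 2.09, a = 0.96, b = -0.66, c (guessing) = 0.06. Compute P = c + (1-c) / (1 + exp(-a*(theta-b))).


logit = 0.96*(2.09 - -0.66) = 2.64
P* = 1/(1 + exp(-2.64)) = 0.9334
P = 0.06 + (1 - 0.06) * 0.9334
P = 0.9374

0.9374


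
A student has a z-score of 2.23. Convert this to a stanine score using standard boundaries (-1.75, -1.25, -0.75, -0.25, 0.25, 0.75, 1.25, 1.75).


Stanine boundaries: [-1.75, -1.25, -0.75, -0.25, 0.25, 0.75, 1.25, 1.75]
z = 2.23
Check each boundary:
  z >= -1.75 -> could be stanine 2
  z >= -1.25 -> could be stanine 3
  z >= -0.75 -> could be stanine 4
  z >= -0.25 -> could be stanine 5
  z >= 0.25 -> could be stanine 6
  z >= 0.75 -> could be stanine 7
  z >= 1.25 -> could be stanine 8
  z >= 1.75 -> could be stanine 9
Highest qualifying boundary gives stanine = 9

9


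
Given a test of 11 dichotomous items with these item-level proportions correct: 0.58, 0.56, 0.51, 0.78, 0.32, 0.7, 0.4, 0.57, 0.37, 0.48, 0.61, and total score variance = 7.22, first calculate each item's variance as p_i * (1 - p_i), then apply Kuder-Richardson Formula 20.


For each item, compute p_i * q_i:
  Item 1: 0.58 * 0.42 = 0.2436
  Item 2: 0.56 * 0.44 = 0.2464
  Item 3: 0.51 * 0.49 = 0.2499
  Item 4: 0.78 * 0.22 = 0.1716
  Item 5: 0.32 * 0.68 = 0.2176
  Item 6: 0.7 * 0.3 = 0.21
  Item 7: 0.4 * 0.6 = 0.24
  Item 8: 0.57 * 0.43 = 0.2451
  Item 9: 0.37 * 0.63 = 0.2331
  Item 10: 0.48 * 0.52 = 0.2496
  Item 11: 0.61 * 0.39 = 0.2379
Sum(p_i * q_i) = 0.2436 + 0.2464 + 0.2499 + 0.1716 + 0.2176 + 0.21 + 0.24 + 0.2451 + 0.2331 + 0.2496 + 0.2379 = 2.5448
KR-20 = (k/(k-1)) * (1 - Sum(p_i*q_i) / Var_total)
= (11/10) * (1 - 2.5448/7.22)
= 1.1 * 0.6475
KR-20 = 0.7123

0.7123


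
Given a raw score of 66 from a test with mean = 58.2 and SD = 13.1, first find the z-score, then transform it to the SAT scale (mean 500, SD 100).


z = (X - mean) / SD = (66 - 58.2) / 13.1
z = 7.8 / 13.1
z = 0.5954
SAT-scale = SAT = 500 + 100z
Carry z at full precision (z = 7.8 / 13.1) into the conversion:
SAT-scale = 500 + 100 * (7.8 / 13.1) = 500 + 780 / 13.1
SAT-scale = 500 + 59.542
SAT-scale = 559.542

559.542


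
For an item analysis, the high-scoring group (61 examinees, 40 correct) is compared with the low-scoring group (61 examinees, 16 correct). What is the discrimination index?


p_upper = 40/61 = 0.6557
p_lower = 16/61 = 0.2623
D = 0.6557 - 0.2623 = 0.3934

0.3934


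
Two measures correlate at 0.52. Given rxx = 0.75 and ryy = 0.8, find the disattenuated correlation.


r_corrected = rxy / sqrt(rxx * ryy)
= 0.52 / sqrt(0.75 * 0.8)
= 0.52 / sqrt(0.6)
= 0.52 / 0.774597
r_corrected = 0.6713

0.6713


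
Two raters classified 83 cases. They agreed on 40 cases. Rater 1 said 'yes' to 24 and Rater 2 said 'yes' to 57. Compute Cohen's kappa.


P_o = 40/83 = 0.481928
P_e = (24*57 + 59*26) / 6889 = 0.421251
kappa = (P_o - P_e) / (1 - P_e)
kappa = (0.481928 - 0.421251) / (1 - 0.421251)
kappa = 0.1048

0.1048


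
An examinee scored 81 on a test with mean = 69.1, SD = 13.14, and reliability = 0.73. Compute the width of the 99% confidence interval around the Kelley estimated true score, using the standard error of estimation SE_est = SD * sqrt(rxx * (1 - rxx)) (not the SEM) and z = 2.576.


True score estimate = 0.73*81 + 0.27*69.1 = 77.787
SE_est = SD * sqrt(rxx * (1 - rxx)) = 13.14 * sqrt(0.73 * 0.27) = 13.14 * sqrt(0.1971) = 5.833627
CI = T_est +/- z * SE_est, so width = 2 * z * SE_est = 2 * 2.576 * 5.833627
Width = 30.0548

30.0548


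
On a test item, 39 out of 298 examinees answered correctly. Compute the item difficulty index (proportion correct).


Item difficulty p = number correct / total examinees
p = 39 / 298
p = 0.1309

0.1309


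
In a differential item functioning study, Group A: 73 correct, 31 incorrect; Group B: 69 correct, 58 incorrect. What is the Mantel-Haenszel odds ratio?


Odds_A = 73/31 = 2.3548
Odds_B = 69/58 = 1.1897
OR = Odds_A / Odds_B = 2.3548 / 1.1897
Exactly, OR = (73 * 58) / (31 * 69) = 4234 / 2139
OR = 1.9794

1.9794


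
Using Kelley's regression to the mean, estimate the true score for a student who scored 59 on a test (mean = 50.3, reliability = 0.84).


T_est = rxx * X + (1 - rxx) * mean
T_est = 0.84 * 59 + 0.16 * 50.3
T_est = 49.56 + 8.048
T_est = 57.608

57.608


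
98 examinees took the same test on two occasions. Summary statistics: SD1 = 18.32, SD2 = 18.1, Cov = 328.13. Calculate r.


r = cov(X,Y) / (SD_X * SD_Y)
r = 328.13 / (18.32 * 18.1)
r = 328.13 / 331.592
r = 0.9896

0.9896


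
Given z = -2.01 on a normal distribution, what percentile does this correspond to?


CDF(z) = 0.5 * (1 + erf(z/sqrt(2)))
erf(-1.4213) = -0.9556
CDF = 0.0222
Percentile rank = 0.0222 * 100 = 2.22

2.22


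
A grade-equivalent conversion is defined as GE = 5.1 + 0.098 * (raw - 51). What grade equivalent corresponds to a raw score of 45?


raw - median = 45 - 51 = -6
slope * diff = 0.098 * -6 = -0.588
GE = 5.1 + -0.588
GE = 4.512

4.512


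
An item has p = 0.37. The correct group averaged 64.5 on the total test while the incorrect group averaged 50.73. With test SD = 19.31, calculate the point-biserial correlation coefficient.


q = 1 - p = 0.63
rpb = ((M1 - M0) / SD) * sqrt(p * q)
rpb = ((64.5 - 50.73) / 19.31) * sqrt(0.37 * 0.63)
rpb = 0.3443

0.3443


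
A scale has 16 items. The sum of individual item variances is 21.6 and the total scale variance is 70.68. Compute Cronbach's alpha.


alpha = (k/(k-1)) * (1 - sum(si^2)/s_total^2)
= (16/15) * (1 - 21.6/70.68)
alpha = 0.7407

0.7407


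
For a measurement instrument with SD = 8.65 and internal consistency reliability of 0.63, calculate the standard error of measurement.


SEM = SD * sqrt(1 - rxx)
SEM = 8.65 * sqrt(1 - 0.63)
SEM = 8.65 * sqrt(0.37) = 8.65 * 0.608276
SEM = 5.2616

5.2616


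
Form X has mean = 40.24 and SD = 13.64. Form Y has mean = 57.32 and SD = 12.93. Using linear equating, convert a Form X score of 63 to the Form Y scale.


slope = SD_Y / SD_X = 12.93 / 13.64 ~ 0.9479
intercept = mean_Y - slope * mean_X = 57.32 - (12.93 / 13.64) * 40.24 ~ 19.1746
Y = slope * X + intercept. To avoid rounding drift from the rounded slope/intercept, evaluate the equivalent form Y = mean_Y + SD_Y * (X - mean_X) / SD_X at full precision:
Y = 57.32 + 12.93 * (63 - 40.24) / 13.64
Y = 57.32 + 12.93 * 22.76 / 13.64
Y = 57.32 + 294.2868 / 13.64
Y = 57.32 + 21.5753
Y = 78.8953

78.8953


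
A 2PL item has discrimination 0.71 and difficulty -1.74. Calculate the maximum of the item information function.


For 2PL, max info at theta = b = -1.74
I_max = a^2 / 4 = 0.71^2 / 4
= 0.5041 / 4
I_max = 0.126

0.126


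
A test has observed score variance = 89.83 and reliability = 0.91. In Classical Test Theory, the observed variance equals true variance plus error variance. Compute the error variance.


var_true = rxx * var_obs = 0.91 * 89.83 = 81.7453
var_error = var_obs - var_true
var_error = 89.83 - 81.7453
var_error = 8.0847

8.0847


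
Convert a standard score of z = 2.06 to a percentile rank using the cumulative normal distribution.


CDF(z) = 0.5 * (1 + erf(z/sqrt(2)))
erf(1.4566) = 0.9606
CDF = 0.9803
Percentile rank = 0.9803 * 100 = 98.03

98.03


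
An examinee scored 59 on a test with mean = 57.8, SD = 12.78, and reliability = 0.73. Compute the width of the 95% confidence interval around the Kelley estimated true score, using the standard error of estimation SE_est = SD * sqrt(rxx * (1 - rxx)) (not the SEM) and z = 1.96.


True score estimate = 0.73*59 + 0.27*57.8 = 58.676
SE_est = SD * sqrt(rxx * (1 - rxx)) = 12.78 * sqrt(0.73 * 0.27) = 12.78 * sqrt(0.1971) = 5.673802
CI = T_est +/- z * SE_est, so width = 2 * z * SE_est = 2 * 1.96 * 5.673802
Width = 22.2413

22.2413


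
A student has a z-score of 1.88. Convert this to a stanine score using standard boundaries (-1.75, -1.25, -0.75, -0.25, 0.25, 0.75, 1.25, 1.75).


Stanine boundaries: [-1.75, -1.25, -0.75, -0.25, 0.25, 0.75, 1.25, 1.75]
z = 1.88
Check each boundary:
  z >= -1.75 -> could be stanine 2
  z >= -1.25 -> could be stanine 3
  z >= -0.75 -> could be stanine 4
  z >= -0.25 -> could be stanine 5
  z >= 0.25 -> could be stanine 6
  z >= 0.75 -> could be stanine 7
  z >= 1.25 -> could be stanine 8
  z >= 1.75 -> could be stanine 9
Highest qualifying boundary gives stanine = 9

9


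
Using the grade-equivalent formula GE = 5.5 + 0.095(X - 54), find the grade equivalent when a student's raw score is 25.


raw - median = 25 - 54 = -29
slope * diff = 0.095 * -29 = -2.755
GE = 5.5 + -2.755
GE = 2.745

2.745


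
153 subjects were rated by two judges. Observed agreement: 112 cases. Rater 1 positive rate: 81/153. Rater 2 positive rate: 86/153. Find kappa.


P_o = 112/153 = 0.732026
P_e = (81*86 + 72*67) / 23409 = 0.503652
kappa = (P_o - P_e) / (1 - P_e)
kappa = (0.732026 - 0.503652) / (1 - 0.503652)
kappa = 0.4601

0.4601


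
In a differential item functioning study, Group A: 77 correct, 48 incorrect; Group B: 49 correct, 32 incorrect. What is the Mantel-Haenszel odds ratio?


Odds_A = 77/48 = 1.6042
Odds_B = 49/32 = 1.5312
OR = Odds_A / Odds_B = 1.6042 / 1.5312
Exactly, OR = (77 * 32) / (48 * 49) = 2464 / 2352
OR = 1.0476

1.0476


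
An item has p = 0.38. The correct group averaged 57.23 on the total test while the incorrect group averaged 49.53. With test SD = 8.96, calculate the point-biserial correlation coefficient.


q = 1 - p = 0.62
rpb = ((M1 - M0) / SD) * sqrt(p * q)
rpb = ((57.23 - 49.53) / 8.96) * sqrt(0.38 * 0.62)
rpb = 0.4171

0.4171


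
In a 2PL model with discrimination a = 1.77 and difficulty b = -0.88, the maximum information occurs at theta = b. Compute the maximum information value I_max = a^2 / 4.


For 2PL, max info at theta = b = -0.88
I_max = a^2 / 4 = 1.77^2 / 4
= 3.1329 / 4
I_max = 0.7832

0.7832


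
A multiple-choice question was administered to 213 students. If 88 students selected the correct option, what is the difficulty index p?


Item difficulty p = number correct / total examinees
p = 88 / 213
p = 0.4131

0.4131


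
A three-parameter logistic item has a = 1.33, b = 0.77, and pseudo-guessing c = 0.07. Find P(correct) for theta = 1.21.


logit = 1.33*(1.21 - 0.77) = 0.5852
P* = 1/(1 + exp(-0.5852)) = 0.6423
P = 0.07 + (1 - 0.07) * 0.6423
P = 0.6673

0.6673


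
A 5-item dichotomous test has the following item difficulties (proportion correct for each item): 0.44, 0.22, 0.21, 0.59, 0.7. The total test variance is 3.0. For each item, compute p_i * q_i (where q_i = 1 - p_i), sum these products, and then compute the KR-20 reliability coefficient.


For each item, compute p_i * q_i:
  Item 1: 0.44 * 0.56 = 0.2464
  Item 2: 0.22 * 0.78 = 0.1716
  Item 3: 0.21 * 0.79 = 0.1659
  Item 4: 0.59 * 0.41 = 0.2419
  Item 5: 0.7 * 0.3 = 0.21
Sum(p_i * q_i) = 0.2464 + 0.1716 + 0.1659 + 0.2419 + 0.21 = 1.0358
KR-20 = (k/(k-1)) * (1 - Sum(p_i*q_i) / Var_total)
= (5/4) * (1 - 1.0358/3.0)
= 1.25 * 0.6547
KR-20 = 0.8184

0.8184


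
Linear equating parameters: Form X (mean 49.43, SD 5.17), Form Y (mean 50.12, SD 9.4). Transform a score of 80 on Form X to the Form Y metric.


slope = SD_Y / SD_X = 9.4 / 5.17 ~ 1.8182
intercept = mean_Y - slope * mean_X = 50.12 - (9.4 / 5.17) * 49.43 ~ -39.7527
Y = slope * X + intercept. To avoid rounding drift from the rounded slope/intercept, evaluate the equivalent form Y = mean_Y + SD_Y * (X - mean_X) / SD_X at full precision:
Y = 50.12 + 9.4 * (80 - 49.43) / 5.17
Y = 50.12 + 9.4 * 30.57 / 5.17
Y = 50.12 + 287.358 / 5.17
Y = 50.12 + 55.5818
Y = 105.7018

105.7018


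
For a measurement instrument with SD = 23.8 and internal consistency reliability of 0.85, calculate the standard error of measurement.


SEM = SD * sqrt(1 - rxx)
SEM = 23.8 * sqrt(1 - 0.85)
SEM = 23.8 * sqrt(0.15) = 23.8 * 0.387298
SEM = 9.2177

9.2177


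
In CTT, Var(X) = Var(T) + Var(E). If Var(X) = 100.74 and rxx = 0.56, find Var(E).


var_true = rxx * var_obs = 0.56 * 100.74 = 56.4144
var_error = var_obs - var_true
var_error = 100.74 - 56.4144
var_error = 44.3256

44.3256


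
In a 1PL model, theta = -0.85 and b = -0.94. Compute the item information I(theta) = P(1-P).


P = 1/(1+exp(-(-0.85--0.94))) = 0.5225
I = P*(1-P) = 0.5225 * 0.4775
I = 0.2495

0.2495


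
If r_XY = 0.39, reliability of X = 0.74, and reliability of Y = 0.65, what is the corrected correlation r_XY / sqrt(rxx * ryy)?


r_corrected = rxy / sqrt(rxx * ryy)
= 0.39 / sqrt(0.74 * 0.65)
= 0.39 / sqrt(0.481)
= 0.39 / 0.693542
r_corrected = 0.5623

0.5623


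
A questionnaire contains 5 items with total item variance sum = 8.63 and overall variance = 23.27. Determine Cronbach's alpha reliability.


alpha = (k/(k-1)) * (1 - sum(si^2)/s_total^2)
= (5/4) * (1 - 8.63/23.27)
alpha = 0.7864

0.7864


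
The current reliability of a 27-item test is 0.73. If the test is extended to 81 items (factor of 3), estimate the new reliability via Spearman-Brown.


r_new = (n * rxx) / (1 + (n-1) * rxx)
r_new = (3 * 0.73) / (1 + 2 * 0.73)
r_new = 2.19 / 2.46
r_new = 0.8902

0.8902


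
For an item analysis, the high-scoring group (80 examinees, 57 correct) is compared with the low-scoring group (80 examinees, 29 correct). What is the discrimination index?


p_upper = 57/80 = 0.7125
p_lower = 29/80 = 0.3625
D = 0.7125 - 0.3625 = 0.35

0.35


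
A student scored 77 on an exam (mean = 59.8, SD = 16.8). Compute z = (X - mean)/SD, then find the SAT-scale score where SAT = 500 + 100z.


z = (X - mean) / SD = (77 - 59.8) / 16.8
z = 17.2 / 16.8
z = 1.0238
SAT-scale = SAT = 500 + 100z
Carry z at full precision (z = 17.2 / 16.8) into the conversion:
SAT-scale = 500 + 100 * (17.2 / 16.8) = 500 + 1720 / 16.8
SAT-scale = 500 + 102.381
SAT-scale = 602.381

602.381


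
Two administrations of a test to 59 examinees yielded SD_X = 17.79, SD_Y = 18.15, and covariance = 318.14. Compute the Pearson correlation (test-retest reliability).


r = cov(X,Y) / (SD_X * SD_Y)
r = 318.14 / (17.79 * 18.15)
r = 318.14 / 322.8885
r = 0.9853

0.9853


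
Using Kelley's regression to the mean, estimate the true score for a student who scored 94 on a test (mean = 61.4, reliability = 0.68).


T_est = rxx * X + (1 - rxx) * mean
T_est = 0.68 * 94 + 0.32 * 61.4
T_est = 63.92 + 19.648
T_est = 83.568

83.568


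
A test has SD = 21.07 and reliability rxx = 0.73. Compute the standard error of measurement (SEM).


SEM = SD * sqrt(1 - rxx)
SEM = 21.07 * sqrt(1 - 0.73)
SEM = 21.07 * sqrt(0.27) = 21.07 * 0.519615
SEM = 10.9483

10.9483


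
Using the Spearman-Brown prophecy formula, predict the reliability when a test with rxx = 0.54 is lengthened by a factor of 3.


r_new = (n * rxx) / (1 + (n-1) * rxx)
r_new = (3 * 0.54) / (1 + 2 * 0.54)
r_new = 1.62 / 2.08
r_new = 0.7788

0.7788


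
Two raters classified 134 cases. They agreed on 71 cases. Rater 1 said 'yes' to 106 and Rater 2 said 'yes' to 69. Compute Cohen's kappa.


P_o = 71/134 = 0.529851
P_e = (106*69 + 28*65) / 17956 = 0.508688
kappa = (P_o - P_e) / (1 - P_e)
kappa = (0.529851 - 0.508688) / (1 - 0.508688)
kappa = 0.0431

0.0431


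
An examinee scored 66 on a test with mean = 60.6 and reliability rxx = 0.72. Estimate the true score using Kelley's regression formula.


T_est = rxx * X + (1 - rxx) * mean
T_est = 0.72 * 66 + 0.28 * 60.6
T_est = 47.52 + 16.968
T_est = 64.488

64.488


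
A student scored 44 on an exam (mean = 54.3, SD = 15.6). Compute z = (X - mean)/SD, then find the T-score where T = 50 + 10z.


z = (X - mean) / SD = (44 - 54.3) / 15.6
z = -10.3 / 15.6
z = -0.6603
T-score = T = 50 + 10z
Carry z at full precision (z = -10.3 / 15.6) into the conversion:
T-score = 50 + 10 * (-10.3 / 15.6) = 50 + -103 / 15.6
T-score = 50 + -6.6026
T-score = 43.3974

43.3974


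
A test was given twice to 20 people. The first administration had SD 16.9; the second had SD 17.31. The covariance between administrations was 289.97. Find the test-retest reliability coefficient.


r = cov(X,Y) / (SD_X * SD_Y)
r = 289.97 / (16.9 * 17.31)
r = 289.97 / 292.539
r = 0.9912

0.9912


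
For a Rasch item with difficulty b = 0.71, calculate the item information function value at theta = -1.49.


P = 1/(1+exp(-(-1.49-0.71))) = 0.0998
I = P*(1-P) = 0.0998 * 0.9002
I = 0.0898

0.0898


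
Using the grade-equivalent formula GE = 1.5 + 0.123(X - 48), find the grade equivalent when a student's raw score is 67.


raw - median = 67 - 48 = 19
slope * diff = 0.123 * 19 = 2.337
GE = 1.5 + 2.337
GE = 3.837

3.837


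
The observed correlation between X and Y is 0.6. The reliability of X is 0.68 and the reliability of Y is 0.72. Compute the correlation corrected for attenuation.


r_corrected = rxy / sqrt(rxx * ryy)
= 0.6 / sqrt(0.68 * 0.72)
= 0.6 / sqrt(0.4896)
= 0.6 / 0.699714
r_corrected = 0.8575

0.8575


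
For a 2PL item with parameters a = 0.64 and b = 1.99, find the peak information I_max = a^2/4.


For 2PL, max info at theta = b = 1.99
I_max = a^2 / 4 = 0.64^2 / 4
= 0.4096 / 4
I_max = 0.1024

0.1024


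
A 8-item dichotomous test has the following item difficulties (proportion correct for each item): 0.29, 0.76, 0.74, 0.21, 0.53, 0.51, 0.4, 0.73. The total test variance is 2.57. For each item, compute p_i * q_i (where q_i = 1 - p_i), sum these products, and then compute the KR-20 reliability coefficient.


For each item, compute p_i * q_i:
  Item 1: 0.29 * 0.71 = 0.2059
  Item 2: 0.76 * 0.24 = 0.1824
  Item 3: 0.74 * 0.26 = 0.1924
  Item 4: 0.21 * 0.79 = 0.1659
  Item 5: 0.53 * 0.47 = 0.2491
  Item 6: 0.51 * 0.49 = 0.2499
  Item 7: 0.4 * 0.6 = 0.24
  Item 8: 0.73 * 0.27 = 0.1971
Sum(p_i * q_i) = 0.2059 + 0.1824 + 0.1924 + 0.1659 + 0.2491 + 0.2499 + 0.24 + 0.1971 = 1.6827
KR-20 = (k/(k-1)) * (1 - Sum(p_i*q_i) / Var_total)
= (8/7) * (1 - 1.6827/2.57)
= 1.1429 * 0.3453
KR-20 = 0.3946

0.3946


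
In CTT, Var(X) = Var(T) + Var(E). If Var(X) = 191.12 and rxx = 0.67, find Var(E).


var_true = rxx * var_obs = 0.67 * 191.12 = 128.0504
var_error = var_obs - var_true
var_error = 191.12 - 128.0504
var_error = 63.0696

63.0696


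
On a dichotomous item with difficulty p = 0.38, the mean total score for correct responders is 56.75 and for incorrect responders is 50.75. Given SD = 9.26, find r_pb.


q = 1 - p = 0.62
rpb = ((M1 - M0) / SD) * sqrt(p * q)
rpb = ((56.75 - 50.75) / 9.26) * sqrt(0.38 * 0.62)
rpb = 0.3145

0.3145


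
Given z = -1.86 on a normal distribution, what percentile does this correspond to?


CDF(z) = 0.5 * (1 + erf(z/sqrt(2)))
erf(-1.3152) = -0.9371
CDF = 0.0314
Percentile rank = 0.0314 * 100 = 3.14

3.14


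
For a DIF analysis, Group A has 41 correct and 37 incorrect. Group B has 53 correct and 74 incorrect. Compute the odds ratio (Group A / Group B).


Odds_A = 41/37 = 1.1081
Odds_B = 53/74 = 0.7162
OR = Odds_A / Odds_B = 1.1081 / 0.7162
Exactly, OR = (41 * 74) / (37 * 53) = 3034 / 1961
OR = 1.5472

1.5472


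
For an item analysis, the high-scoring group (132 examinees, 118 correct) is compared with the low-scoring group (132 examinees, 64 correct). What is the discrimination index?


p_upper = 118/132 = 0.8939
p_lower = 64/132 = 0.4848
D = 0.8939 - 0.4848 = 0.4091

0.4091


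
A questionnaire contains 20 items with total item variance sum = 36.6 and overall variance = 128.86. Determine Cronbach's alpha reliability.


alpha = (k/(k-1)) * (1 - sum(si^2)/s_total^2)
= (20/19) * (1 - 36.6/128.86)
alpha = 0.7537

0.7537


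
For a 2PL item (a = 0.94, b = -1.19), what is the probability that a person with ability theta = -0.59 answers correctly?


a*(theta - b) = 0.94 * (-0.59 - -1.19) = 0.564
exp(-0.564) = 0.5689
P = 1 / (1 + 0.5689)
P = 0.6374

0.6374


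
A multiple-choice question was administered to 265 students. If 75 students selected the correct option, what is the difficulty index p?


Item difficulty p = number correct / total examinees
p = 75 / 265
p = 0.283

0.283


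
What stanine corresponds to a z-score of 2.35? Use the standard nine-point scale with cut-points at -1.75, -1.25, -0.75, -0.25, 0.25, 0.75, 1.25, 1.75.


Stanine boundaries: [-1.75, -1.25, -0.75, -0.25, 0.25, 0.75, 1.25, 1.75]
z = 2.35
Check each boundary:
  z >= -1.75 -> could be stanine 2
  z >= -1.25 -> could be stanine 3
  z >= -0.75 -> could be stanine 4
  z >= -0.25 -> could be stanine 5
  z >= 0.25 -> could be stanine 6
  z >= 0.75 -> could be stanine 7
  z >= 1.25 -> could be stanine 8
  z >= 1.75 -> could be stanine 9
Highest qualifying boundary gives stanine = 9

9


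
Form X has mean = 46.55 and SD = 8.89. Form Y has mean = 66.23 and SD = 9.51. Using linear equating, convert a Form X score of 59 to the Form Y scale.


slope = SD_Y / SD_X = 9.51 / 8.89 ~ 1.0697
intercept = mean_Y - slope * mean_X = 66.23 - (9.51 / 8.89) * 46.55 ~ 16.4335
Y = slope * X + intercept. To avoid rounding drift from the rounded slope/intercept, evaluate the equivalent form Y = mean_Y + SD_Y * (X - mean_X) / SD_X at full precision:
Y = 66.23 + 9.51 * (59 - 46.55) / 8.89
Y = 66.23 + 9.51 * 12.45 / 8.89
Y = 66.23 + 118.3995 / 8.89
Y = 66.23 + 13.3183
Y = 79.5483

79.5483


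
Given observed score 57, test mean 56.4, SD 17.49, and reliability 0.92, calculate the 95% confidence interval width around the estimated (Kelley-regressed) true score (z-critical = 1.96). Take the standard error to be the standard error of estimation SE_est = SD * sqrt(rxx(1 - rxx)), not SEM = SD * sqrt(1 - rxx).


True score estimate = 0.92*57 + 0.08*56.4 = 56.952
SE_est = SD * sqrt(rxx * (1 - rxx)) = 17.49 * sqrt(0.92 * 0.08) = 17.49 * sqrt(0.0736) = 4.744918
CI = T_est +/- z * SE_est, so width = 2 * z * SE_est = 2 * 1.96 * 4.744918
Width = 18.6001

18.6001


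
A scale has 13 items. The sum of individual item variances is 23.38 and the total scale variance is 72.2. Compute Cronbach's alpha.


alpha = (k/(k-1)) * (1 - sum(si^2)/s_total^2)
= (13/12) * (1 - 23.38/72.2)
alpha = 0.7325

0.7325


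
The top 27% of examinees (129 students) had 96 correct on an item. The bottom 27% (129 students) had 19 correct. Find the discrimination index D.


p_upper = 96/129 = 0.7442
p_lower = 19/129 = 0.1473
D = 0.7442 - 0.1473 = 0.5969

0.5969


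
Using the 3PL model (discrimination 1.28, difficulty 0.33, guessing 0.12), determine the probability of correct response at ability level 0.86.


logit = 1.28*(0.86 - 0.33) = 0.6784
P* = 1/(1 + exp(-0.6784)) = 0.6634
P = 0.12 + (1 - 0.12) * 0.6634
P = 0.7038

0.7038


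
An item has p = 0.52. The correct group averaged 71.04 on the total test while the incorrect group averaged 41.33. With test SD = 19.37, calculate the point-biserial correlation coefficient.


q = 1 - p = 0.48
rpb = ((M1 - M0) / SD) * sqrt(p * q)
rpb = ((71.04 - 41.33) / 19.37) * sqrt(0.52 * 0.48)
rpb = 0.7663

0.7663


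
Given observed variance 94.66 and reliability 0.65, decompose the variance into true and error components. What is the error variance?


var_true = rxx * var_obs = 0.65 * 94.66 = 61.529
var_error = var_obs - var_true
var_error = 94.66 - 61.529
var_error = 33.131

33.131


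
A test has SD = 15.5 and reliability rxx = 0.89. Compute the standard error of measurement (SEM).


SEM = SD * sqrt(1 - rxx)
SEM = 15.5 * sqrt(1 - 0.89)
SEM = 15.5 * sqrt(0.11) = 15.5 * 0.331662
SEM = 5.1408

5.1408


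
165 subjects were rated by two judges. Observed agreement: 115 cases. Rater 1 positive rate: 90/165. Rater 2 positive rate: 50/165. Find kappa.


P_o = 115/165 = 0.69697
P_e = (90*50 + 75*115) / 27225 = 0.482094
kappa = (P_o - P_e) / (1 - P_e)
kappa = (0.69697 - 0.482094) / (1 - 0.482094)
kappa = 0.4149

0.4149


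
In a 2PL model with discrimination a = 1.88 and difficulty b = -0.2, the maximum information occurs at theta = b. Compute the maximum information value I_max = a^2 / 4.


For 2PL, max info at theta = b = -0.2
I_max = a^2 / 4 = 1.88^2 / 4
= 3.5344 / 4
I_max = 0.8836

0.8836


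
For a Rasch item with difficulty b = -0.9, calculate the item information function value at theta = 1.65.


P = 1/(1+exp(-(1.65--0.9))) = 0.9276
I = P*(1-P) = 0.9276 * 0.0724
I = 0.0672

0.0672


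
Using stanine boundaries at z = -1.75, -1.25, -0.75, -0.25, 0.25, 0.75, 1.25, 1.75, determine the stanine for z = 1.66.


Stanine boundaries: [-1.75, -1.25, -0.75, -0.25, 0.25, 0.75, 1.25, 1.75]
z = 1.66
Check each boundary:
  z >= -1.75 -> could be stanine 2
  z >= -1.25 -> could be stanine 3
  z >= -0.75 -> could be stanine 4
  z >= -0.25 -> could be stanine 5
  z >= 0.25 -> could be stanine 6
  z >= 0.75 -> could be stanine 7
  z >= 1.25 -> could be stanine 8
  z < 1.75
Highest qualifying boundary gives stanine = 8

8


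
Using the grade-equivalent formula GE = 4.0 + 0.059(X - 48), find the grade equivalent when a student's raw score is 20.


raw - median = 20 - 48 = -28
slope * diff = 0.059 * -28 = -1.652
GE = 4.0 + -1.652
GE = 2.348

2.348


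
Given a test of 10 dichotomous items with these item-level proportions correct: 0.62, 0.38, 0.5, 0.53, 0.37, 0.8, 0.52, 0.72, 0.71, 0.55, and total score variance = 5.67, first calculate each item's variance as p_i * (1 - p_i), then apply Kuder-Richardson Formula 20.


For each item, compute p_i * q_i:
  Item 1: 0.62 * 0.38 = 0.2356
  Item 2: 0.38 * 0.62 = 0.2356
  Item 3: 0.5 * 0.5 = 0.25
  Item 4: 0.53 * 0.47 = 0.2491
  Item 5: 0.37 * 0.63 = 0.2331
  Item 6: 0.8 * 0.2 = 0.16
  Item 7: 0.52 * 0.48 = 0.2496
  Item 8: 0.72 * 0.28 = 0.2016
  Item 9: 0.71 * 0.29 = 0.2059
  Item 10: 0.55 * 0.45 = 0.2475
Sum(p_i * q_i) = 0.2356 + 0.2356 + 0.25 + 0.2491 + 0.2331 + 0.16 + 0.2496 + 0.2016 + 0.2059 + 0.2475 = 2.268
KR-20 = (k/(k-1)) * (1 - Sum(p_i*q_i) / Var_total)
= (10/9) * (1 - 2.268/5.67)
= 1.1111 * 0.6
KR-20 = 0.6667

0.6667
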